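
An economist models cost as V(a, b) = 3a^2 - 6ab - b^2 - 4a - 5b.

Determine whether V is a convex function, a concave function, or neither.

V is quadratic, so its Hessian is the constant matrix H = [[6, -6], [-6, -2]].
det(H) = -48, tr(H) = 4.
det(H) < 0, so H is indefinite: neither convex nor concave.

neither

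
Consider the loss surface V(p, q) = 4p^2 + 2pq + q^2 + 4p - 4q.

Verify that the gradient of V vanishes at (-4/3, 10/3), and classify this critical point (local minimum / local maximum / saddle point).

∇V = (8p + 2q + 4, 2p + 2q - 4); substituting (-4/3, 10/3) gives ∇V = (0, 0), so (-4/3, 10/3) is indeed a critical point.
The Hessian of V is constant: H = [[8, 2], [2, 2]].
det(H) = 8·2 − 2² = 12.
det(H) > 0 and tr(H) = 10 > 0, so H is positive definite and the point is a local minimum.

local minimum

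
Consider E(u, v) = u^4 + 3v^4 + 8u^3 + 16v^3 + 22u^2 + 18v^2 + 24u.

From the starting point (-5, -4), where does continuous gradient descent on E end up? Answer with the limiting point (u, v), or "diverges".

E is separable, so gradient descent decouples: u follows -∂E/∂u, v follows -∂E/∂v.
∂E/∂u = 4(u + 1)(u + 2)(u + 3); at u=-5 this is -96, so u increases.
∂E/∂v = 12v(v + 1)(v + 3); at v=-4 this is -144, so v increases.
u converges to its nearest critical value -3 (a local min of the u-part); v converges to -3. The iterate converges to (-3, -3).

(-3, -3)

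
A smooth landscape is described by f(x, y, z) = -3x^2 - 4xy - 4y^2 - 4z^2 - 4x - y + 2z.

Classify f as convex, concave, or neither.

concave

f is quadratic, so its Hessian is the constant matrix H = [[-6, -4, 0], [-4, -8, 0], [0, 0, -8]].
Leading principal minors: -6, 32, -256.
Signs alternate −, +, − ⇒ H ≺ 0 ⇒ concave.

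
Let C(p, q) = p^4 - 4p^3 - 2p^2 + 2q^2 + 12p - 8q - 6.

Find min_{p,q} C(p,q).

-23

C(p,q) separates as A(p) + B(q) − 6, so its minimum is min A + min B − 6.
A'(p) = 4(p - 3)(p - 1)(p + 1) vanishes at p ∈ {-1, 1, 3}; B'(q) = 4q - 8 vanishes at q ∈ {2}.
Local minima of A (where A''>0): A(-1)=-9, A(3)=-9. Local minima of B: B(2)=-8.
So the global minimum of C is A(-1) + B(2) − 6 = -9 − 8 − 6 = -23, attained at (-1, 2).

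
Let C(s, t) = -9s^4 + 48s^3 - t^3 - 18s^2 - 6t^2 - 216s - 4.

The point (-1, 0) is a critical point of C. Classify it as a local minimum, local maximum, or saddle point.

The mixed partial ∂²C/∂s∂t is 0, so the Hessian at any point is diag(C_ss, C_tt) = diag(36(-3s^2 + 8s - 1), -6(t + 2)).
At (-1, 0): H = diag(-432, -12).
Both eigenvalues are negative, so H is negative definite: a local maximum.

local maximum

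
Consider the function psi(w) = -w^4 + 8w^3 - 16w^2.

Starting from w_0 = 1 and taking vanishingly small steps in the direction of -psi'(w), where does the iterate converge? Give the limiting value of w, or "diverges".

psi'(w) = -4w(w - 4)(w - 2), so psi'(1) = -12.
Gradient descent moves in the -psi' direction, i.e. w is increasing.
The nearest critical point in that direction is w = 2, where psi'' = 16 > 0 (a local minimum). The iterate converges there.

2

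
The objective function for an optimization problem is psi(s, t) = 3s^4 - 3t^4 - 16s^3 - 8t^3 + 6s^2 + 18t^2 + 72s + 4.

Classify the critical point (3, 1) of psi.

saddle point

The mixed partial ∂²psi/∂s∂t is 0, so the Hessian at any point is diag(psi_ss, psi_tt) = diag(12(3s^2 - 8s + 1), 12(-3t^2 - 4t + 3)).
At (3, 1): H = diag(48, -48).
The eigenvalues have opposite signs, so H is indefinite: a saddle point.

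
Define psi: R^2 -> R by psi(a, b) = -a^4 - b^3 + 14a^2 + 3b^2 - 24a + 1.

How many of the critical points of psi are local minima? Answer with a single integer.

psi separates as a function of a plus a function of b, so ∇psi=0 decouples.
∂psi/∂a = -4(a - 2)(a - 1)(a + 3) = 0 at a ∈ {-3, 1, 2}; ∂psi/∂b = -3b(b - 2) = 0 at b ∈ {0, 2}.
The Hessian is diagonal: diag(psi_aa, psi_bb). Second derivatives: psi_aa(-3)=-80, psi_aa(1)=16, psi_aa(2)=-20; psi_bb(0)=6, psi_bb(2)=-6.
Local minima occur where both diagonal entries positive: (1, 0). Count: 1.

1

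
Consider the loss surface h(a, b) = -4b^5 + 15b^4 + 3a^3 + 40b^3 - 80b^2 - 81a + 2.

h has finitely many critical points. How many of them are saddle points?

h separates as a function of a plus a function of b, so ∇h=0 decouples.
∂h/∂a = 9(a - 3)(a + 3) = 0 at a ∈ {-3, 3}; ∂h/∂b = -20b(b - 4)(b - 1)(b + 2) = 0 at b ∈ {-2, 0, 1, 4}.
The Hessian is diagonal: diag(h_aa, h_bb). Second derivatives: h_aa(-3)=-54, h_aa(3)=54; h_bb(-2)=720, h_bb(0)=-160, h_bb(1)=180, h_bb(4)=-1440.
Saddle points occur where the two diagonal entries have opposite signs: (-3, -2), (-3, 1), (3, 0), (3, 4). Count: 4.

4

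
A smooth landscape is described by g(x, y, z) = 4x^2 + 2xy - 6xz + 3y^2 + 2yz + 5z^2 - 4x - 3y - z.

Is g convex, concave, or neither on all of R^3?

g is quadratic, so its Hessian is the constant matrix H = [[8, 2, -6], [2, 6, 2], [-6, 2, 10]].
Leading principal minors: 8, 44, 144.
All positive ⇒ H ≻ 0 ⇒ convex.

convex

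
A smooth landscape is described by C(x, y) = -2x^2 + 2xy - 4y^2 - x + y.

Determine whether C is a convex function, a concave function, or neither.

C is quadratic, so its Hessian is the constant matrix H = [[-4, 2], [2, -8]].
det(H) = 28, tr(H) = -12.
det(H) > 0 and tr(H) < 0, so H is negative definite everywhere: concave.

concave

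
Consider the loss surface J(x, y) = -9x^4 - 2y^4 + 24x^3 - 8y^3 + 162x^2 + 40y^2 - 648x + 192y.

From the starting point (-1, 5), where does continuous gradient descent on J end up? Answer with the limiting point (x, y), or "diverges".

diverges

J is separable, so gradient descent decouples: x follows -∂J/∂x, y follows -∂J/∂y.
∂J/∂x = -36(x - 3)(x - 2)(x + 3); at x=-1 this is -864, so x increases.
∂J/∂y = -8(y - 3)(y + 2)(y + 4); at y=5 this is -1008, so y increases.
The y-coordinate has no critical point in that direction and runs off to infinity.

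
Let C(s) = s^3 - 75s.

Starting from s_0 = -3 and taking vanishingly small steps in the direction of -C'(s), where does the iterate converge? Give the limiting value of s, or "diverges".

C'(s) = 3(s - 5)(s + 5), so C'(-3) = -48.
Gradient descent moves in the -C' direction, i.e. s is increasing.
The nearest critical point in that direction is s = 5, where C'' = 30 > 0 (a local minimum). The iterate converges there.

5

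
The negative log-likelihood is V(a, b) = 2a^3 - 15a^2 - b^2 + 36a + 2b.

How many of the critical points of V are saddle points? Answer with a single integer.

1

V separates as a function of a plus a function of b, so ∇V=0 decouples.
∂V/∂a = 6(a - 3)(a - 2) = 0 at a ∈ {2, 3}; ∂V/∂b = -2(b - 1) = 0 at b ∈ {1}.
The Hessian is diagonal: diag(V_aa, V_bb). Second derivatives: V_aa(2)=-6, V_aa(3)=6; V_bb(1)=-2.
Saddle points occur where the two diagonal entries have opposite signs: (3, 1). Count: 1.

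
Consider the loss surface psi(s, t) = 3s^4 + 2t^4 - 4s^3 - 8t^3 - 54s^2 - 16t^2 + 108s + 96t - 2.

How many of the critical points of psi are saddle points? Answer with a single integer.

4

psi separates as a function of s plus a function of t, so ∇psi=0 decouples.
∂psi/∂s = 12(s - 3)(s - 1)(s + 3) = 0 at s ∈ {-3, 1, 3}; ∂psi/∂t = 8(t - 3)(t - 2)(t + 2) = 0 at t ∈ {-2, 2, 3}.
The Hessian is diagonal: diag(psi_ss, psi_tt). Second derivatives: psi_ss(-3)=288, psi_ss(1)=-96, psi_ss(3)=144; psi_tt(-2)=160, psi_tt(2)=-32, psi_tt(3)=40.
Saddle points occur where the two diagonal entries have opposite signs: (-3, 2), (1, -2), (1, 3), (3, 2). Count: 4.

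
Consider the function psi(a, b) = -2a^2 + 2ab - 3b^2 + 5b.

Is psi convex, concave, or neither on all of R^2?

psi is quadratic, so its Hessian is the constant matrix H = [[-4, 2], [2, -6]].
det(H) = 20, tr(H) = -10.
det(H) > 0 and tr(H) < 0, so H is negative definite everywhere: concave.

concave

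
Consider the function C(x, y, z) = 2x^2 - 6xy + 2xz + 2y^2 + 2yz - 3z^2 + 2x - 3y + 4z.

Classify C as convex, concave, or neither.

neither

C is quadratic, so its Hessian is the constant matrix H = [[4, -6, 2], [-6, 4, 2], [2, 2, -6]].
Leading principal minors: 4, -20, 40.
Neither pattern holds ⇒ H is indefinite ⇒ neither convex nor concave.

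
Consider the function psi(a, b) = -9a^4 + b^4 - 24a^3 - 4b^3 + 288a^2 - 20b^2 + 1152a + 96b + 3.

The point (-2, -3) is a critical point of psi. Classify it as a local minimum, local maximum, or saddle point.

local minimum

The mixed partial ∂²psi/∂a∂b is 0, so the Hessian at any point is diag(psi_aa, psi_bb) = diag(36(-3a^2 - 4a + 16), 4(3b^2 - 6b - 10)).
At (-2, -3): H = diag(432, 140).
Both eigenvalues are positive, so H is positive definite: a local minimum.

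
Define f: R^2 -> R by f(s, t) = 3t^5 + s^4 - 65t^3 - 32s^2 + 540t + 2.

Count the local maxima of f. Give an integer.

f separates as a function of s plus a function of t, so ∇f=0 decouples.
∂f/∂s = 4s(s - 4)(s + 4) = 0 at s ∈ {-4, 0, 4}; ∂f/∂t = 15(t - 3)(t - 2)(t + 2)(t + 3) = 0 at t ∈ {-3, -2, 2, 3}.
The Hessian is diagonal: diag(f_ss, f_tt). Second derivatives: f_ss(-4)=128, f_ss(0)=-64, f_ss(4)=128; f_tt(-3)=-450, f_tt(-2)=300, f_tt(2)=-300, f_tt(3)=450.
Local maxima occur where both diagonal entries negative: (0, -3), (0, 2). Count: 2.

2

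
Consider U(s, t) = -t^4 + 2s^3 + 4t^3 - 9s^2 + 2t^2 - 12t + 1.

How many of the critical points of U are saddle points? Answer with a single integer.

3

U separates as a function of s plus a function of t, so ∇U=0 decouples.
∂U/∂s = 6s(s - 3) = 0 at s ∈ {0, 3}; ∂U/∂t = -4(t - 3)(t - 1)(t + 1) = 0 at t ∈ {-1, 1, 3}.
The Hessian is diagonal: diag(U_ss, U_tt). Second derivatives: U_ss(0)=-18, U_ss(3)=18; U_tt(-1)=-32, U_tt(1)=16, U_tt(3)=-32.
Saddle points occur where the two diagonal entries have opposite signs: (0, 1), (3, -1), (3, 3). Count: 3.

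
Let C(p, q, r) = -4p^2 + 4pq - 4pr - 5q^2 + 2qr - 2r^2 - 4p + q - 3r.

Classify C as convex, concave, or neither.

C is quadratic, so its Hessian is the constant matrix H = [[-8, 4, -4], [4, -10, 2], [-4, 2, -4]].
Leading principal minors: -8, 64, -128.
Signs alternate −, +, − ⇒ H ≺ 0 ⇒ concave.

concave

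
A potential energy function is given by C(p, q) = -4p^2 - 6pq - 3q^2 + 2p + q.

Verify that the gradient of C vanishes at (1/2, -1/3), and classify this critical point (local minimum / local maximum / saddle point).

∇C = (-8p - 6q + 2, -6p - 6q + 1); substituting (1/2, -1/3) gives ∇C = (0, 0), so (1/2, -1/3) is indeed a critical point.
The Hessian of C is constant: H = [[-8, -6], [-6, -6]].
det(H) = (-8)·(-6) − (-6)² = 12.
det(H) > 0 and tr(H) = -14 < 0, so H is negative definite and the point is a local maximum.

local maximum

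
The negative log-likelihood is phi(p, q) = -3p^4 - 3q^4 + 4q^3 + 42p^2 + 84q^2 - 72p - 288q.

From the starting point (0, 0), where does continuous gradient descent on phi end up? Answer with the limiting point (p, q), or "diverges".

phi is separable, so gradient descent decouples: p follows -∂phi/∂p, q follows -∂phi/∂q.
∂phi/∂p = -12(p - 2)(p - 1)(p + 3); at p=0 this is -72, so p increases.
∂phi/∂q = -12(q - 3)(q - 2)(q + 4); at q=0 this is -288, so q increases.
p converges to its nearest critical value 1 (a local min of the p-part); q converges to 2. The iterate converges to (1, 2).

(1, 2)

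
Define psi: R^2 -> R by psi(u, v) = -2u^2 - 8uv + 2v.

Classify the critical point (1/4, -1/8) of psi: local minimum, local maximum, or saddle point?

The Hessian of psi is constant: H = [[-4, -8], [-8, 0]].
det(H) = (-4)·0 − (-8)² = -64.
Since det(H) < 0, H is indefinite and the critical point is a saddle point.

saddle point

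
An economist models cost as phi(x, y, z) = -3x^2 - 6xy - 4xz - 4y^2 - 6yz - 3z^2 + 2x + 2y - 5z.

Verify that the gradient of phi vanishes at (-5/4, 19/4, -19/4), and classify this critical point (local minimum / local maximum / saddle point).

local maximum

∇phi = (-6x - 6y - 4z + 2, -6x - 8y - 6z + 2, -4x - 6y - 6z - 5); substituting (-5/4, 19/4, -19/4) gives ∇phi = (0, 0, 0), so (-5/4, 19/4, -19/4) is indeed a critical point.
The Hessian is constant: H = [[-6, -6, -4], [-6, -8, -6], [-4, -6, -6]].
Leading principal minors: Δ₁ = -6, Δ₂ = 12, Δ₃ = -16.
The minors alternate sign starting negative (−, +, −), so H is negative definite: a local maximum.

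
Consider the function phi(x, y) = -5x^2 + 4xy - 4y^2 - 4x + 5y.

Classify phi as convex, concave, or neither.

phi is quadratic, so its Hessian is the constant matrix H = [[-10, 4], [4, -8]].
det(H) = 64, tr(H) = -18.
det(H) > 0 and tr(H) < 0, so H is negative definite everywhere: concave.

concave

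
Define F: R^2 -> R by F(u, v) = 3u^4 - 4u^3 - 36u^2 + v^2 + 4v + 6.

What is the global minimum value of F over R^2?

-187

F(u,v) separates as P(u) + Q(v) + 6, so its minimum is min P + min Q + 6.
P'(u) = 12u(u - 3)(u + 2) vanishes at u ∈ {-2, 0, 3}; Q'(v) = 2v + 4 vanishes at v ∈ {-2}.
Local minima of P (where P''>0): P(-2)=-64, P(3)=-189. Local minima of Q: Q(-2)=-4.
So the global minimum of F is P(3) + Q(-2) + 6 = -189 − 4 + 6 = -187, attained at (3, -2).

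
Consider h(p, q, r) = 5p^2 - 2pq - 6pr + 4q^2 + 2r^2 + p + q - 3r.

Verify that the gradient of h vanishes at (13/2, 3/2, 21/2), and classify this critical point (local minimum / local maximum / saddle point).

local minimum

∇h = (10p - 2q - 6r + 1, -2p + 8q + 1, -6p + 4r - 3); substituting (13/2, 3/2, 21/2) gives ∇h = (0, 0, 0), so (13/2, 3/2, 21/2) is indeed a critical point.
The Hessian is constant: H = [[10, -2, -6], [-2, 8, 0], [-6, 0, 4]].
Leading principal minors: Δ₁ = 10, Δ₂ = 76, Δ₃ = 16.
All leading minors are positive, so H is positive definite: a local minimum.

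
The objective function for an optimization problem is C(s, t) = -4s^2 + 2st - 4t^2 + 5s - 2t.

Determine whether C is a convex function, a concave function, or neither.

concave

C is quadratic, so its Hessian is the constant matrix H = [[-8, 2], [2, -8]].
det(H) = 60, tr(H) = -16.
det(H) > 0 and tr(H) < 0, so H is negative definite everywhere: concave.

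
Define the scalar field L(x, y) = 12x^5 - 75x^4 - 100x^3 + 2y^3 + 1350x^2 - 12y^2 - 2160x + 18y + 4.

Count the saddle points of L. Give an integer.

4

L separates as a function of x plus a function of y, so ∇L=0 decouples.
∂L/∂x = 60(x - 4)(x - 3)(x - 1)(x + 3) = 0 at x ∈ {-3, 1, 3, 4}; ∂L/∂y = 6(y - 3)(y - 1) = 0 at y ∈ {1, 3}.
The Hessian is diagonal: diag(L_xx, L_yy). Second derivatives: L_xx(-3)=-10080, L_xx(1)=1440, L_xx(3)=-720, L_xx(4)=1260; L_yy(1)=-12, L_yy(3)=12.
Saddle points occur where the two diagonal entries have opposite signs: (-3, 3), (1, 1), (3, 3), (4, 1). Count: 4.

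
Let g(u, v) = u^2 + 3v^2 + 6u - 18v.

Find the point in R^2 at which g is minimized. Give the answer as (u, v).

g(u,v) separates as P(u) + Q(v), so its minimum is min P + min Q.
P'(u) = 2u + 6 vanishes at u ∈ {-3}; Q'(v) = 6v - 18 vanishes at v ∈ {3}.
Local minima of P (where P''>0): P(-3)=-9. Local minima of Q: Q(3)=-27.
So the global minimum of g is P(-3) + Q(3) = -9 − 27 = -36, attained at (-3, 3).

(-3, 3)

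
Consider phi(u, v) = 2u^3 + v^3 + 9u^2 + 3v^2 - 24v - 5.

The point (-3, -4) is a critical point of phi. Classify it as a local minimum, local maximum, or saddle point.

The mixed partial ∂²phi/∂u∂v is 0, so the Hessian at any point is diag(phi_uu, phi_vv) = diag(6(2u + 3), 6(v + 1)).
At (-3, -4): H = diag(-18, -18).
Both eigenvalues are negative, so H is negative definite: a local maximum.

local maximum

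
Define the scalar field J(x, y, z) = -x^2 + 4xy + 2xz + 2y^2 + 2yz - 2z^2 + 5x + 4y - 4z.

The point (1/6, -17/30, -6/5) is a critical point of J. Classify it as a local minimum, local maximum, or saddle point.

saddle point

The Hessian is constant: H = [[-2, 4, 2], [4, 4, 2], [2, 2, -4]].
Leading principal minors: Δ₁ = -2, Δ₂ = -24, Δ₃ = 120.
The minors fit neither the all-positive nor the alternating-sign pattern, so H is indefinite: a saddle point.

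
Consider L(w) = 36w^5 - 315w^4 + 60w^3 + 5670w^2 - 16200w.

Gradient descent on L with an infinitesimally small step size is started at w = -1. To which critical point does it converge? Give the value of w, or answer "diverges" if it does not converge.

L'(w) = 180(w - 5)(w - 3)(w - 2)(w + 3), so L'(-1) = -25920.
Gradient descent moves in the -L' direction, i.e. w is increasing.
The nearest critical point in that direction is w = 2, where L'' = 2700 > 0 (a local minimum). The iterate converges there.

2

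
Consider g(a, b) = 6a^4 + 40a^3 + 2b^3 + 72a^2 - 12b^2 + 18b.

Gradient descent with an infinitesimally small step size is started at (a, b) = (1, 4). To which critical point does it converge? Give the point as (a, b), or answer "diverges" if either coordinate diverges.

(0, 3)

g is separable, so gradient descent decouples: a follows -∂g/∂a, b follows -∂g/∂b.
∂g/∂a = 24a(a + 2)(a + 3); at a=1 this is 288, so a decreases.
∂g/∂b = 6(b - 3)(b - 1); at b=4 this is 18, so b decreases.
a converges to its nearest critical value 0 (a local min of the a-part); b converges to 3. The iterate converges to (0, 3).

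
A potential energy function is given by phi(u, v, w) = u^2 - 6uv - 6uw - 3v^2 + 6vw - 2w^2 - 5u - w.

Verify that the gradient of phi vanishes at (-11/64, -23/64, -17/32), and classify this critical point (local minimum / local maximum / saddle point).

∇phi = (2u - 6v - 6w - 5, -6u - 6v + 6w, -6u + 6v - 4w - 1); substituting (-11/64, -23/64, -17/32) gives ∇phi = (0, 0, 0), so (-11/64, -23/64, -17/32) is indeed a critical point.
The Hessian is constant: H = [[2, -6, -6], [-6, -6, 6], [-6, 6, -4]].
Leading principal minors: Δ₁ = 2, Δ₂ = -48, Δ₃ = 768.
The minors fit neither the all-positive nor the alternating-sign pattern, so H is indefinite: a saddle point.

saddle point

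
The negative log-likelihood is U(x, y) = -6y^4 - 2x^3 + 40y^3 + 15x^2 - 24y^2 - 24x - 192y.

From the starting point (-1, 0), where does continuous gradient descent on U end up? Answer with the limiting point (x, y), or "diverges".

U is separable, so gradient descent decouples: x follows -∂U/∂x, y follows -∂U/∂y.
∂U/∂x = -6(x - 4)(x - 1); at x=-1 this is -60, so x increases.
∂U/∂y = -24(y - 4)(y - 2)(y + 1); at y=0 this is -192, so y increases.
x converges to its nearest critical value 1 (a local min of the x-part); y converges to 2. The iterate converges to (1, 2).

(1, 2)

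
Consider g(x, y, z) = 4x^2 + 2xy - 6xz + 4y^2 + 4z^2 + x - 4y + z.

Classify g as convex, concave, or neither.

convex

g is quadratic, so its Hessian is the constant matrix H = [[8, 2, -6], [2, 8, 0], [-6, 0, 8]].
Leading principal minors: 8, 60, 192.
All positive ⇒ H ≻ 0 ⇒ convex.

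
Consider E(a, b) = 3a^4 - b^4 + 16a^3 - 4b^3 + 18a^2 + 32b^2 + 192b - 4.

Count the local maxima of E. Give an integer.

2

E separates as a function of a plus a function of b, so ∇E=0 decouples.
∂E/∂a = 12a(a + 1)(a + 3) = 0 at a ∈ {-3, -1, 0}; ∂E/∂b = -4(b - 4)(b + 3)(b + 4) = 0 at b ∈ {-4, -3, 4}.
The Hessian is diagonal: diag(E_aa, E_bb). Second derivatives: E_aa(-3)=72, E_aa(-1)=-24, E_aa(0)=36; E_bb(-4)=-32, E_bb(-3)=28, E_bb(4)=-224.
Local maxima occur where both diagonal entries negative: (-1, -4), (-1, 4). Count: 2.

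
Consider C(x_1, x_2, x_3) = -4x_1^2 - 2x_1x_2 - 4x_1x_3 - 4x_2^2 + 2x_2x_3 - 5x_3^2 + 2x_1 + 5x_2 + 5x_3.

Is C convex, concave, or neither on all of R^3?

C is quadratic, so its Hessian is the constant matrix H = [[-8, -2, -4], [-2, -8, 2], [-4, 2, -10]].
Leading principal minors: -8, 60, -408.
Signs alternate −, +, − ⇒ H ≺ 0 ⇒ concave.

concave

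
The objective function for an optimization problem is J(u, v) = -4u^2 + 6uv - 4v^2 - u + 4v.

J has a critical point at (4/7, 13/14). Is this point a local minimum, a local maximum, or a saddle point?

local maximum

The Hessian of J is constant: H = [[-8, 6], [6, -8]].
det(H) = (-8)·(-8) − 6² = 28.
det(H) > 0 and tr(H) = -16 < 0, so H is negative definite and the point is a local maximum.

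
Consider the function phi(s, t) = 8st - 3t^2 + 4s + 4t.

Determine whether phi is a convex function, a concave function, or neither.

phi is quadratic, so its Hessian is the constant matrix H = [[0, 8], [8, -6]].
det(H) = -64, tr(H) = -6.
det(H) < 0, so H is indefinite: neither convex nor concave.

neither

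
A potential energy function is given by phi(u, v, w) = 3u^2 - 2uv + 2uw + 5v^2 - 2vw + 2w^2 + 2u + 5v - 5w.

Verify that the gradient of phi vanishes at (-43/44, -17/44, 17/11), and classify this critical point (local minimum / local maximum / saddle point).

∇phi = (6u - 2v + 2w + 2, -2u + 10v - 2w + 5, 2u - 2v + 4w - 5); substituting (-43/44, -17/44, 17/11) gives ∇phi = (0, 0, 0), so (-43/44, -17/44, 17/11) is indeed a critical point.
The Hessian is constant: H = [[6, -2, 2], [-2, 10, -2], [2, -2, 4]].
Leading principal minors: Δ₁ = 6, Δ₂ = 56, Δ₃ = 176.
All leading minors are positive, so H is positive definite: a local minimum.

local minimum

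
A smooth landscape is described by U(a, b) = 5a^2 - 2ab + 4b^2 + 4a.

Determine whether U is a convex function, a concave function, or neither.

U is quadratic, so its Hessian is the constant matrix H = [[10, -2], [-2, 8]].
det(H) = 76, tr(H) = 18.
det(H) > 0 and tr(H) > 0, so H is positive definite everywhere: convex.

convex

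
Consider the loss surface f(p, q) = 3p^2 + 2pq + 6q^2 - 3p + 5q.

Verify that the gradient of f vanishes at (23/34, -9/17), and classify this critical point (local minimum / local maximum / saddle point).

local minimum

∇f = (6p + 2q - 3, 2p + 12q + 5); substituting (23/34, -9/17) gives ∇f = (0, 0), so (23/34, -9/17) is indeed a critical point.
The Hessian of f is constant: H = [[6, 2], [2, 12]].
det(H) = 6·12 − 2² = 68.
det(H) > 0 and tr(H) = 18 > 0, so H is positive definite and the point is a local minimum.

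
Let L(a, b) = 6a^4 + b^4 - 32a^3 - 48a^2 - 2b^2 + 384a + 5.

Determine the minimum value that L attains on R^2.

L(a,b) separates as P(a) + Q(b) + 5, so its minimum is min P + min Q + 5.
P'(a) = 24(a - 4)(a - 2)(a + 2) vanishes at a ∈ {-2, 2, 4}; Q'(b) = 4b(b - 1)(b + 1) vanishes at b ∈ {-1, 0, 1}.
Local minima of P (where P''>0): P(-2)=-608, P(4)=256. Local minima of Q: Q(-1)=-1, Q(1)=-1.
So the global minimum of L is P(-2) + Q(-1) + 5 = -608 − 1 + 5 = -604, attained at (-2, -1).

-604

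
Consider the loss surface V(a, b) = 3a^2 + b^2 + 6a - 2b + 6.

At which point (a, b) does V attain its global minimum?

(-1, 1)

V(a,b) separates as P(a) + Q(b) + 6, so its minimum is min P + min Q + 6.
P'(a) = 6a + 6 vanishes at a ∈ {-1}; Q'(b) = 2b - 2 vanishes at b ∈ {1}.
Local minima of P (where P''>0): P(-1)=-3. Local minima of Q: Q(1)=-1.
So the global minimum of V is P(-1) + Q(1) + 6 = -3 − 1 + 6 = 2, attained at (-1, 1).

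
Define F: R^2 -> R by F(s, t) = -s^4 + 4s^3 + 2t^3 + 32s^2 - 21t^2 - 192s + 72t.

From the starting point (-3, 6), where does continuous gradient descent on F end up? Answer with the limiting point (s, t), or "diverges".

F is separable, so gradient descent decouples: s follows -∂F/∂s, t follows -∂F/∂t.
∂F/∂s = -4(s - 4)(s - 3)(s + 4); at s=-3 this is -168, so s increases.
∂F/∂t = 6(t - 4)(t - 3); at t=6 this is 36, so t decreases.
s converges to its nearest critical value 3 (a local min of the s-part); t converges to 4. The iterate converges to (3, 4).

(3, 4)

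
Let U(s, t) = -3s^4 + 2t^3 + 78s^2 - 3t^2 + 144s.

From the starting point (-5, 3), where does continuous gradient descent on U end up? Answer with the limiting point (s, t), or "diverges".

diverges

U is separable, so gradient descent decouples: s follows -∂U/∂s, t follows -∂U/∂t.
∂U/∂s = -12(s - 4)(s + 1)(s + 3); at s=-5 this is 864, so s decreases.
∂U/∂t = 6t(t - 1); at t=3 this is 36, so t decreases.
The s-coordinate has no critical point in that direction and runs off to infinity.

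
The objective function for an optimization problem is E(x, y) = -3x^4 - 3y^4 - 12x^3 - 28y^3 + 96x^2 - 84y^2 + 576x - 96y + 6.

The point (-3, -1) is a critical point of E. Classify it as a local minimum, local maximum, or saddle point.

The mixed partial ∂²E/∂x∂y is 0, so the Hessian at any point is diag(E_xx, E_yy) = diag(12(-3x^2 - 6x + 16), -12(3y^2 + 14y + 14)).
At (-3, -1): H = diag(84, -36).
The eigenvalues have opposite signs, so H is indefinite: a saddle point.

saddle point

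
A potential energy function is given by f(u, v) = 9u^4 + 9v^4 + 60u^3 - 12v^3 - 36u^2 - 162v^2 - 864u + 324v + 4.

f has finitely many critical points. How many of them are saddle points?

4

f separates as a function of u plus a function of v, so ∇f=0 decouples.
∂f/∂u = 36(u - 2)(u + 3)(u + 4) = 0 at u ∈ {-4, -3, 2}; ∂f/∂v = 36(v - 3)(v - 1)(v + 3) = 0 at v ∈ {-3, 1, 3}.
The Hessian is diagonal: diag(f_uu, f_vv). Second derivatives: f_uu(-4)=216, f_uu(-3)=-180, f_uu(2)=1080; f_vv(-3)=864, f_vv(1)=-288, f_vv(3)=432.
Saddle points occur where the two diagonal entries have opposite signs: (-4, 1), (-3, -3), (-3, 3), (2, 1). Count: 4.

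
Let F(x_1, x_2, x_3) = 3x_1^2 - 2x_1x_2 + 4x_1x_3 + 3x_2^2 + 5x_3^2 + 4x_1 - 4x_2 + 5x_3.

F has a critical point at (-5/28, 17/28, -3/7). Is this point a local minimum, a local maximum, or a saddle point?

local minimum

The Hessian is constant: H = [[6, -2, 4], [-2, 6, 0], [4, 0, 10]].
Leading principal minors: Δ₁ = 6, Δ₂ = 32, Δ₃ = 224.
All leading minors are positive, so H is positive definite: a local minimum.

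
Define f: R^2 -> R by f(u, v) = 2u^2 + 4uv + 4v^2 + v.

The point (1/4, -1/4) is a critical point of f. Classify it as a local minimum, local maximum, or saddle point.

local minimum

The Hessian of f is constant: H = [[4, 4], [4, 8]].
det(H) = 4·8 − 4² = 16.
det(H) > 0 and tr(H) = 12 > 0, so H is positive definite and the point is a local minimum.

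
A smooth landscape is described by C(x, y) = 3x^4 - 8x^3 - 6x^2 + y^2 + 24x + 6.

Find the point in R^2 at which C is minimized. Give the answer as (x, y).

(-1, 0)

C(x,y) separates as P(x) + Q(y) + 6, so its minimum is min P + min Q + 6.
P'(x) = 12(x - 2)(x - 1)(x + 1) vanishes at x ∈ {-1, 1, 2}; Q'(y) = 2y vanishes at y ∈ {0}.
Local minima of P (where P''>0): P(-1)=-19, P(2)=8. Local minima of Q: Q(0)=0.
So the global minimum of C is P(-1) + Q(0) + 6 = -19 + 0 + 6 = -13, attained at (-1, 0).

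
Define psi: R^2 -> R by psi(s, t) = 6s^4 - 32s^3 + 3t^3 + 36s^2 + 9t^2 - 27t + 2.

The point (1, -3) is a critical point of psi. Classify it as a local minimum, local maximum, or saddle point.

The mixed partial ∂²psi/∂s∂t is 0, so the Hessian at any point is diag(psi_ss, psi_tt) = diag(24(3s^2 - 8s + 3), 18(t + 1)).
At (1, -3): H = diag(-48, -36).
Both eigenvalues are negative, so H is negative definite: a local maximum.

local maximum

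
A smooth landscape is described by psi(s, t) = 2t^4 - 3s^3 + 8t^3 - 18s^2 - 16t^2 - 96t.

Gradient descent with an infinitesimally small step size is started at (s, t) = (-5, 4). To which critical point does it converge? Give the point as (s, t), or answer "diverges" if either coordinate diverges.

(-4, 2)

psi is separable, so gradient descent decouples: s follows -∂psi/∂s, t follows -∂psi/∂t.
∂psi/∂s = -9s(s + 4); at s=-5 this is -45, so s increases.
∂psi/∂t = 8(t - 2)(t + 2)(t + 3); at t=4 this is 672, so t decreases.
s converges to its nearest critical value -4 (a local min of the s-part); t converges to 2. The iterate converges to (-4, 2).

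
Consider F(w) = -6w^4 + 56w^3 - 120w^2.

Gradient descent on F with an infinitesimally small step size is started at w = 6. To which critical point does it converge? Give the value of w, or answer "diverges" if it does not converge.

F'(w) = -24w(w - 5)(w - 2), so F'(6) = -576.
Gradient descent moves in the -F' direction, i.e. w is increasing.
There is no critical point above w=6, and F' keeps the same sign, so the iterate runs off to +∞.

diverges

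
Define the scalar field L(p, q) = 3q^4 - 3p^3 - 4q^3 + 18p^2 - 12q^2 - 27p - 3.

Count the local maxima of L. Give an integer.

L separates as a function of p plus a function of q, so ∇L=0 decouples.
∂L/∂p = -9(p - 3)(p - 1) = 0 at p ∈ {1, 3}; ∂L/∂q = 12q(q - 2)(q + 1) = 0 at q ∈ {-1, 0, 2}.
The Hessian is diagonal: diag(L_pp, L_qq). Second derivatives: L_pp(1)=18, L_pp(3)=-18; L_qq(-1)=36, L_qq(0)=-24, L_qq(2)=72.
Local maxima occur where both diagonal entries negative: (3, 0). Count: 1.

1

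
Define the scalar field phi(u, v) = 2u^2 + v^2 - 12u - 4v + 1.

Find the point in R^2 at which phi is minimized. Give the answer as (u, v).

phi(u,v) separates as P(u) + Q(v) + 1, so its minimum is min P + min Q + 1.
P'(u) = 4u - 12 vanishes at u ∈ {3}; Q'(v) = 2v - 4 vanishes at v ∈ {2}.
Local minima of P (where P''>0): P(3)=-18. Local minima of Q: Q(2)=-4.
So the global minimum of phi is P(3) + Q(2) + 1 = -18 − 4 + 1 = -21, attained at (3, 2).

(3, 2)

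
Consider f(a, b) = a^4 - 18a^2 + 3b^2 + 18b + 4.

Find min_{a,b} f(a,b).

-104

f(a,b) separates as P(a) + Q(b) + 4, so its minimum is min P + min Q + 4.
P'(a) = 4a(a - 3)(a + 3) vanishes at a ∈ {-3, 0, 3}; Q'(b) = 6b + 18 vanishes at b ∈ {-3}.
Local minima of P (where P''>0): P(-3)=-81, P(3)=-81. Local minima of Q: Q(-3)=-27.
So the global minimum of f is P(-3) + Q(-3) + 4 = -81 − 27 + 4 = -104, attained at (-3, -3).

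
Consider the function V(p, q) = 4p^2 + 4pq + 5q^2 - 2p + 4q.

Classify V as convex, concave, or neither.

convex

V is quadratic, so its Hessian is the constant matrix H = [[8, 4], [4, 10]].
det(H) = 64, tr(H) = 18.
det(H) > 0 and tr(H) > 0, so H is positive definite everywhere: convex.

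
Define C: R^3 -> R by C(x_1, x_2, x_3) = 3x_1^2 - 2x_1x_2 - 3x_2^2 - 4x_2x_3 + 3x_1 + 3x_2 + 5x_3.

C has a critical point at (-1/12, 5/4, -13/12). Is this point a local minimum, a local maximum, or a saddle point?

The Hessian is constant: H = [[6, -2, 0], [-2, -6, -4], [0, -4, 0]].
Leading principal minors: Δ₁ = 6, Δ₂ = -40, Δ₃ = -96.
The minors fit neither the all-positive nor the alternating-sign pattern, so H is indefinite: a saddle point.

saddle point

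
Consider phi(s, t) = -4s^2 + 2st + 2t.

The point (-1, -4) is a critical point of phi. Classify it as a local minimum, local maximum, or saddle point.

saddle point

The Hessian of phi is constant: H = [[-8, 2], [2, 0]].
det(H) = (-8)·0 − 2² = -4.
Since det(H) < 0, H is indefinite and the critical point is a saddle point.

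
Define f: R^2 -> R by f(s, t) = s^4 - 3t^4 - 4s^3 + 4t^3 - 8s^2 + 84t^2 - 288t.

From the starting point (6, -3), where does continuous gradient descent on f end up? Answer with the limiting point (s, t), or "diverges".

f is separable, so gradient descent decouples: s follows -∂f/∂s, t follows -∂f/∂t.
∂f/∂s = 4s(s - 4)(s + 1); at s=6 this is 336, so s decreases.
∂f/∂t = -12(t - 3)(t - 2)(t + 4); at t=-3 this is -360, so t increases.
s converges to its nearest critical value 4 (a local min of the s-part); t converges to 2. The iterate converges to (4, 2).

(4, 2)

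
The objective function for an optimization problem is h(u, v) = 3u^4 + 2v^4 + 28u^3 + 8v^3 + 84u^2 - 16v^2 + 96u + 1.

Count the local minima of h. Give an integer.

4

h separates as a function of u plus a function of v, so ∇h=0 decouples.
∂h/∂u = 12(u + 1)(u + 2)(u + 4) = 0 at u ∈ {-4, -2, -1}; ∂h/∂v = 8v(v - 1)(v + 4) = 0 at v ∈ {-4, 0, 1}.
The Hessian is diagonal: diag(h_uu, h_vv). Second derivatives: h_uu(-4)=72, h_uu(-2)=-24, h_uu(-1)=36; h_vv(-4)=160, h_vv(0)=-32, h_vv(1)=40.
Local minima occur where both diagonal entries positive: (-4, -4), (-4, 1), (-1, -4), (-1, 1). Count: 4.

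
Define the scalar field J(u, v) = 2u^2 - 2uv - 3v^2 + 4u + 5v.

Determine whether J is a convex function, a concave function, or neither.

J is quadratic, so its Hessian is the constant matrix H = [[4, -2], [-2, -6]].
det(H) = -28, tr(H) = -2.
det(H) < 0, so H is indefinite: neither convex nor concave.

neither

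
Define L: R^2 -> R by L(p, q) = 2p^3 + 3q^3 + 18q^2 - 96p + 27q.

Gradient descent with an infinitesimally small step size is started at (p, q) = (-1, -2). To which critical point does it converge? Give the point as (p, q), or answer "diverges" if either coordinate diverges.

(4, -1)

L is separable, so gradient descent decouples: p follows -∂L/∂p, q follows -∂L/∂q.
∂L/∂p = 6(p - 4)(p + 4); at p=-1 this is -90, so p increases.
∂L/∂q = 9(q + 1)(q + 3); at q=-2 this is -9, so q increases.
p converges to its nearest critical value 4 (a local min of the p-part); q converges to -1. The iterate converges to (4, -1).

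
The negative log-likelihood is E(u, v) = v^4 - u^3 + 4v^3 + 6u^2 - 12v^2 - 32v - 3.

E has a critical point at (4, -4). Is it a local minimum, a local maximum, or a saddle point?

saddle point

The mixed partial ∂²E/∂u∂v is 0, so the Hessian at any point is diag(E_uu, E_vv) = diag(6(-u + 2), 12(v^2 + 2v - 2)).
At (4, -4): H = diag(-12, 72).
The eigenvalues have opposite signs, so H is indefinite: a saddle point.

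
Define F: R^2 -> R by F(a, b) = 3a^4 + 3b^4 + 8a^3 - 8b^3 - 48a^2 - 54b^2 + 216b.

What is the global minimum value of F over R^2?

F(a,b) separates as P(a) + Q(b), so its minimum is min P + min Q.
P'(a) = 12a(a - 2)(a + 4) vanishes at a ∈ {-4, 0, 2}; Q'(b) = 12(b - 3)(b - 2)(b + 3) vanishes at b ∈ {-3, 2, 3}.
Local minima of P (where P''>0): P(-4)=-512, P(2)=-80. Local minima of Q: Q(-3)=-675, Q(3)=189.
So the global minimum of F is P(-4) + Q(-3) = -512 − 675 = -1187, attained at (-4, -3).

-1187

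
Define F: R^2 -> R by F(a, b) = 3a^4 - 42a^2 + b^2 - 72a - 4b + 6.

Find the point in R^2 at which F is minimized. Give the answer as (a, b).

F(a,b) separates as P(a) + Q(b) + 6, so its minimum is min P + min Q + 6.
P'(a) = 12(a - 3)(a + 1)(a + 2) vanishes at a ∈ {-2, -1, 3}; Q'(b) = 2b - 4 vanishes at b ∈ {2}.
Local minima of P (where P''>0): P(-2)=24, P(3)=-351. Local minima of Q: Q(2)=-4.
So the global minimum of F is P(3) + Q(2) + 6 = -351 − 4 + 6 = -349, attained at (3, 2).

(3, 2)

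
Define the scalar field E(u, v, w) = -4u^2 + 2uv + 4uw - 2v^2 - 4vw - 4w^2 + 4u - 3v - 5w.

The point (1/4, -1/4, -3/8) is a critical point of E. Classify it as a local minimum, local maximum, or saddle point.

local maximum

The Hessian is constant: H = [[-8, 2, 4], [2, -4, -4], [4, -4, -8]].
Leading principal minors: Δ₁ = -8, Δ₂ = 28, Δ₃ = -96.
The minors alternate sign starting negative (−, +, −), so H is negative definite: a local maximum.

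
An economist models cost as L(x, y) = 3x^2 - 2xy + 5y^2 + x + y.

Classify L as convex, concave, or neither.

L is quadratic, so its Hessian is the constant matrix H = [[6, -2], [-2, 10]].
det(H) = 56, tr(H) = 16.
det(H) > 0 and tr(H) > 0, so H is positive definite everywhere: convex.

convex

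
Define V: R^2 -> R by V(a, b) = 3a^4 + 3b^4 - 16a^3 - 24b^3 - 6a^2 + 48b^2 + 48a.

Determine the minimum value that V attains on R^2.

V(a,b) separates as P(a) + Q(b), so its minimum is min P + min Q.
P'(a) = 12(a - 4)(a - 1)(a + 1) vanishes at a ∈ {-1, 1, 4}; Q'(b) = 12b(b - 4)(b - 2) vanishes at b ∈ {0, 2, 4}.
Local minima of P (where P''>0): P(-1)=-35, P(4)=-160. Local minima of Q: Q(0)=0, Q(4)=0.
So the global minimum of V is P(4) + Q(0) = -160 + 0 = -160, attained at (4, 0).

-160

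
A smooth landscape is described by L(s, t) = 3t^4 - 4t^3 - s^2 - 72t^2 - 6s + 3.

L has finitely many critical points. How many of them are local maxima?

1

L separates as a function of s plus a function of t, so ∇L=0 decouples.
∂L/∂s = -2(s + 3) = 0 at s ∈ {-3}; ∂L/∂t = 12t(t - 4)(t + 3) = 0 at t ∈ {-3, 0, 4}.
The Hessian is diagonal: diag(L_ss, L_tt). Second derivatives: L_ss(-3)=-2; L_tt(-3)=252, L_tt(0)=-144, L_tt(4)=336.
Local maxima occur where both diagonal entries negative: (-3, 0). Count: 1.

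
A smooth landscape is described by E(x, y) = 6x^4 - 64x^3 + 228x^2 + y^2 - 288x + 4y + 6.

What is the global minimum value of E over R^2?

E(x,y) separates as P(x) + Q(y) + 6, so its minimum is min P + min Q + 6.
P'(x) = 24(x - 4)(x - 3)(x - 1) vanishes at x ∈ {1, 3, 4}; Q'(y) = 2y + 4 vanishes at y ∈ {-2}.
Local minima of P (where P''>0): P(1)=-118, P(4)=-64. Local minima of Q: Q(-2)=-4.
So the global minimum of E is P(1) + Q(-2) + 6 = -118 − 4 + 6 = -116, attained at (1, -2).

-116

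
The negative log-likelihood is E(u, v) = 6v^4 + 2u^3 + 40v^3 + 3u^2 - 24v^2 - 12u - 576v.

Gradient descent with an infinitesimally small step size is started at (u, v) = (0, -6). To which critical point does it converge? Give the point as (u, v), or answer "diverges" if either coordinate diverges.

E is separable, so gradient descent decouples: u follows -∂E/∂u, v follows -∂E/∂v.
∂E/∂u = 6(u - 1)(u + 2); at u=0 this is -12, so u increases.
∂E/∂v = 24(v - 2)(v + 3)(v + 4); at v=-6 this is -1152, so v increases.
u converges to its nearest critical value 1 (a local min of the u-part); v converges to -4. The iterate converges to (1, -4).

(1, -4)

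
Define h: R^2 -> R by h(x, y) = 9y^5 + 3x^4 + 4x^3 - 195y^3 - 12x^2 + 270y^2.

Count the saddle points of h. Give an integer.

6

h separates as a function of x plus a function of y, so ∇h=0 decouples.
∂h/∂x = 12x(x - 1)(x + 2) = 0 at x ∈ {-2, 0, 1}; ∂h/∂y = 45y(y - 3)(y - 1)(y + 4) = 0 at y ∈ {-4, 0, 1, 3}.
The Hessian is diagonal: diag(h_xx, h_yy). Second derivatives: h_xx(-2)=72, h_xx(0)=-24, h_xx(1)=36; h_yy(-4)=-6300, h_yy(0)=540, h_yy(1)=-450, h_yy(3)=1890.
Saddle points occur where the two diagonal entries have opposite signs: (-2, -4), (-2, 1), (0, 0), (0, 3), (1, -4), (1, 1). Count: 6.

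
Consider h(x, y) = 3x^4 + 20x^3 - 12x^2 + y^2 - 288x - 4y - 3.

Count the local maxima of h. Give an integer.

h separates as a function of x plus a function of y, so ∇h=0 decouples.
∂h/∂x = 12(x - 2)(x + 3)(x + 4) = 0 at x ∈ {-4, -3, 2}; ∂h/∂y = 2(y - 2) = 0 at y ∈ {2}.
The Hessian is diagonal: diag(h_xx, h_yy). Second derivatives: h_xx(-4)=72, h_xx(-3)=-60, h_xx(2)=360; h_yy(2)=2.
Local maxima occur where both diagonal entries negative: none. Count: 0.

0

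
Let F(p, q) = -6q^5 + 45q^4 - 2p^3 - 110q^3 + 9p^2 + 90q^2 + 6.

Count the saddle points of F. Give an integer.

F separates as a function of p plus a function of q, so ∇F=0 decouples.
∂F/∂p = -6p(p - 3) = 0 at p ∈ {0, 3}; ∂F/∂q = -30q(q - 3)(q - 2)(q - 1) = 0 at q ∈ {0, 1, 2, 3}.
The Hessian is diagonal: diag(F_pp, F_qq). Second derivatives: F_pp(0)=18, F_pp(3)=-18; F_qq(0)=180, F_qq(1)=-60, F_qq(2)=60, F_qq(3)=-180.
Saddle points occur where the two diagonal entries have opposite signs: (0, 1), (0, 3), (3, 0), (3, 2). Count: 4.

4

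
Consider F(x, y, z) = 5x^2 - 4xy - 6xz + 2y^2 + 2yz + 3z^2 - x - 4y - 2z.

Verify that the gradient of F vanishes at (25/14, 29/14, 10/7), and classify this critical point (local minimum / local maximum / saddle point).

local minimum

∇F = (10x - 4y - 6z - 1, -4x + 4y + 2z - 4, -6x + 2y + 6z - 2); substituting (25/14, 29/14, 10/7) gives ∇F = (0, 0, 0), so (25/14, 29/14, 10/7) is indeed a critical point.
The Hessian is constant: H = [[10, -4, -6], [-4, 4, 2], [-6, 2, 6]].
Leading principal minors: Δ₁ = 10, Δ₂ = 24, Δ₃ = 56.
All leading minors are positive, so H is positive definite: a local minimum.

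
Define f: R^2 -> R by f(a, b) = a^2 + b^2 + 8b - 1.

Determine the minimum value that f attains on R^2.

f(a,b) separates as P(a) + Q(b) − 1, so its minimum is min P + min Q − 1.
P'(a) = 2a vanishes at a ∈ {0}; Q'(b) = 2b + 8 vanishes at b ∈ {-4}.
Local minima of P (where P''>0): P(0)=0. Local minima of Q: Q(-4)=-16.
So the global minimum of f is P(0) + Q(-4) − 1 = 0 − 16 − 1 = -17, attained at (0, -4).

-17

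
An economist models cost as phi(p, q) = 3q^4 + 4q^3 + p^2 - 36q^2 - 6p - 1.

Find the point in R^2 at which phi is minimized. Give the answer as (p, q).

phi(p,q) separates as A(p) + B(q) − 1, so its minimum is min A + min B − 1.
A'(p) = 2p - 6 vanishes at p ∈ {3}; B'(q) = 12q(q - 2)(q + 3) vanishes at q ∈ {-3, 0, 2}.
Local minima of A (where A''>0): A(3)=-9. Local minima of B: B(-3)=-189, B(2)=-64.
So the global minimum of phi is A(3) + B(-3) − 1 = -9 − 189 − 1 = -199, attained at (3, -3).

(3, -3)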